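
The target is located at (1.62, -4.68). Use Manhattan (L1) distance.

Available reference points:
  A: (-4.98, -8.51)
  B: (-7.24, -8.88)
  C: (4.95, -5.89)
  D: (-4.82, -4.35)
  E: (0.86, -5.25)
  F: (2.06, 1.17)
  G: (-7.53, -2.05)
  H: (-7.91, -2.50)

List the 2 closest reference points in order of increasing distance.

Distances from (1.62, -4.68):
A: 10.43
B: 13.06
C: 4.54
D: 6.77
E: 1.33
F: 6.29
G: 11.78
H: 11.71
Sorted: E (1.33) < C (4.54) < F (6.29) < D (6.77) < …

E, C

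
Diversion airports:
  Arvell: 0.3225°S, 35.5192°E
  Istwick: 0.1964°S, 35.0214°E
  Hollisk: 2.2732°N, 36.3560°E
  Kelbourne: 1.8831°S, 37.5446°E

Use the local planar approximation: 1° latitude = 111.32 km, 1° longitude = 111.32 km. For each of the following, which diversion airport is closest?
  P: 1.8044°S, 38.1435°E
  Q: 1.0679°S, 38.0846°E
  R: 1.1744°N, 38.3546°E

P at 1.8044°S, 38.1435°E:
  Arvell: 335.4960 km
  Istwick: 390.9404 km
  Hollisk: 495.6176 km
  Kelbourne: 67.2427 km
  → nearest: Kelbourne (67.2427 km)
Q at 1.0679°S, 38.0846°E:
  Arvell: 297.3911 km
  Istwick: 354.5277 km
  Hollisk: 418.7616 km
  Kelbourne: 108.8520 km
  → nearest: Kelbourne (108.8520 km)
R at 1.1744°N, 38.3546°E:
  Arvell: 356.9226 km
  Istwick: 401.2050 km
  Hollisk: 253.8917 km
  Kelbourne: 352.1023 km
  → nearest: Hollisk (253.8917 km)

P→Kelbourne; Q→Kelbourne; R→Hollisk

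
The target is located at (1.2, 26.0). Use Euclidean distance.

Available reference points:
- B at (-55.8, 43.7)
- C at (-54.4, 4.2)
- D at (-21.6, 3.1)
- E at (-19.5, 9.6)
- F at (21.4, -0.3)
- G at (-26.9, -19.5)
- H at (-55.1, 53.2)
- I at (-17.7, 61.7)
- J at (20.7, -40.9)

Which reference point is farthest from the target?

Distances from (1.2, 26.0):
B: √((-57.0)² + (17.7)²) = √(3249.0000 + 313.2900) = 59.68
C: √((-55.6)² + (-21.8)²) = √(3091.3600 + 475.2400) = 59.72
D: √((-22.8)² + (-22.9)²) = √(519.8400 + 524.4100) = 32.31
E: √((-20.7)² + (-16.4)²) = √(428.4900 + 268.9600) = 26.41
F: √((20.2)² + (-26.3)²) = √(408.0400 + 691.6900) = 33.16
G: √((-28.1)² + (-45.5)²) = √(789.6100 + 2070.2500) = 53.48
H: √((-56.3)² + (27.2)²) = √(3169.6900 + 739.8400) = 62.53
I: √((-18.9)² + (35.7)²) = √(357.2100 + 1274.4900) = 40.39
J: √((19.5)² + (-66.9)²) = √(380.2500 + 4475.6100) = 69.68
Maximum: J at 69.68.

J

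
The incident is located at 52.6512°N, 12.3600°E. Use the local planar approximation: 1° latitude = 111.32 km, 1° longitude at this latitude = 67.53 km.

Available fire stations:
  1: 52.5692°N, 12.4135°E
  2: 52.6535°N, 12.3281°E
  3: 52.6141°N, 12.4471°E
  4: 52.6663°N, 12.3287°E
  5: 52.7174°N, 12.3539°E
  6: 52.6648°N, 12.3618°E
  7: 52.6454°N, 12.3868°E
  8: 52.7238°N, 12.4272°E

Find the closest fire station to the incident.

6

Distances from 52.6512°N, 12.3600°E:
1: 9.8172 km
2: 2.1694 km
3: 7.1870 km
4: 2.7006 km
5: 7.3809 km
6: 1.5188 km
7: 1.9215 km
8: 9.2687 km
Minimum: 6 at 1.5188 km.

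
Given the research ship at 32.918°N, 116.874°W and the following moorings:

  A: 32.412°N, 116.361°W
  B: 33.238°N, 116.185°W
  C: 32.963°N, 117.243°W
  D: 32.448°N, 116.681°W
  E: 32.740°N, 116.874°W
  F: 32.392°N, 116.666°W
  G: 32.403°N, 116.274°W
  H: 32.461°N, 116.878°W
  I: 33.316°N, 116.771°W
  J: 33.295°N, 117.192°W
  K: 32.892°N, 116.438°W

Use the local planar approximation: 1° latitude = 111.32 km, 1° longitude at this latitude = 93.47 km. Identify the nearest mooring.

E

Distances from 32.918°N, 116.874°W:
A: √((-0.506·111.32)² + (0.513·93.47)²) = √(3172.83457 + 2299.21305) = 73.973 km
B: √((0.320·111.32)² + (0.689·93.47)²) = √(1268.95538 + 4147.46690) = 73.596 km
C: √((0.045·111.32)² + (-0.369·93.47)²) = √(25.09409 + 1189.58976) = 34.852 km
D: √((-0.470·111.32)² + (0.193·93.47)²) = √(2737.42426 + 325.43114) = 55.343 km
E: √((-0.178·111.32)² + (0.000·93.47)²) = √(392.63264 + 0.00000) = 19.815 km
F: √((-0.526·111.32)² + (0.208·93.47)²) = √(3428.60839 + 377.98203) = 61.698 km
G: √((-0.515·111.32)² + (0.600·93.47)²) = √(3286.70597 + 3145.19072) = 80.199 km
H: √((-0.457·111.32)² + (-0.004·93.47)²) = √(2588.08655 + 0.13979) = 50.875 km
I: √((0.398·111.32)² + (0.103·93.47)²) = √(1962.96492 + 92.68702) = 45.339 km
J: √((0.377·111.32)² + (-0.318·93.47)²) = √(1761.28281 + 883.48407) = 51.427 km
K: √((-0.026·111.32)² + (0.436·93.47)²) = √(8.37709 + 1660.80049) = 40.856 km
Minimum: E at 19.815 km.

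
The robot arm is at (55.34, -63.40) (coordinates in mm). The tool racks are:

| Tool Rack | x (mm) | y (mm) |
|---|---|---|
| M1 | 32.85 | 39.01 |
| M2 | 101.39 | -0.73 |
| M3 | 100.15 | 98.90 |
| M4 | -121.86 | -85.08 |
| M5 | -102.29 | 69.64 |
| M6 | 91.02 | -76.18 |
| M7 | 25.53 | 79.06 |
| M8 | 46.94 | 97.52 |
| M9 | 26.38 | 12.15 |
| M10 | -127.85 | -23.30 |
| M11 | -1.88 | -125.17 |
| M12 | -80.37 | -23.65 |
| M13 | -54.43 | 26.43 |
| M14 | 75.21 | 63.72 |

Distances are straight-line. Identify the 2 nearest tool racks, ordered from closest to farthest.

Distances from (55.34, -63.40):
M1: √((-22.49)² + (102.41)²) = √(505.8001 + 10487.8081) = 104.85 mm
M2: √((46.05)² + (62.67)²) = √(2120.6025 + 3927.5289) = 77.77 mm
M3: √((44.81)² + (162.30)²) = √(2007.9361 + 26341.2900) = 168.37 mm
M4: √((-177.20)² + (-21.68)²) = √(31399.8400 + 470.0224) = 178.52 mm
M5: √((-157.63)² + (133.04)²) = √(24847.2169 + 17699.6416) = 206.27 mm
M6: √((35.68)² + (-12.78)²) = √(1273.0624 + 163.3284) = 37.90 mm
M7: √((-29.81)² + (142.46)²) = √(888.6361 + 20294.8516) = 145.55 mm
M8: √((-8.40)² + (160.92)²) = √(70.5600 + 25895.2464) = 161.14 mm
M9: √((-28.96)² + (75.55)²) = √(838.6816 + 5707.8025) = 80.91 mm
M10: √((-183.19)² + (40.10)²) = √(33558.5761 + 1608.0100) = 187.53 mm
M11: √((-57.22)² + (-61.77)²) = √(3274.1284 + 3815.5329) = 84.20 mm
M12: √((-135.71)² + (39.75)²) = √(18417.2041 + 1580.0625) = 141.41 mm
M13: √((-109.77)² + (89.83)²) = √(12049.4529 + 8069.4289) = 141.84 mm
M14: √((19.87)² + (127.12)²) = √(394.8169 + 16159.4944) = 128.66 mm
Sorted: M6 (37.90 mm) < M2 (77.77 mm) < M9 (80.91 mm) < M11 (84.20 mm) < …

M6, M2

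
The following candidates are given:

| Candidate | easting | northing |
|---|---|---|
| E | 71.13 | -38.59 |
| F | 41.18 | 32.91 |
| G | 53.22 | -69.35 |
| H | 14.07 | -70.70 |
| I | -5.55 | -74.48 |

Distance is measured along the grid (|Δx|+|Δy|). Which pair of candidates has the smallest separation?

H and I

Pairwise distances:
E–F: 101.45
E–G: 48.67
E–H: 89.17
E–I: 112.57
F–G: 114.30
F–H: 130.72
F–I: 154.12
G–H: 40.50
G–I: 63.90
H–I: 23.40
Closest pair: H–I at 23.40.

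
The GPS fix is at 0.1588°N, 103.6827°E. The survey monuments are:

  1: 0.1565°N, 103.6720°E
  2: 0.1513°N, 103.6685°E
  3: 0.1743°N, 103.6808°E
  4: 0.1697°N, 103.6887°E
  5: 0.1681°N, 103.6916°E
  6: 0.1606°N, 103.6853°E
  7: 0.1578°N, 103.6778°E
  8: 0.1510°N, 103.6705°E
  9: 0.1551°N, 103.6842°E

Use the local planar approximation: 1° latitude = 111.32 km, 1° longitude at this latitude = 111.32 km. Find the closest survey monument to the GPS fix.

Distances from 0.1588°N, 103.6827°E:
1: 1.2183 km
2: 1.7877 km
3: 1.7384 km
4: 1.3851 km
5: 1.4330 km
6: 0.3520 km
7: 0.5567 km
8: 1.6120 km
9: 0.4444 km
Minimum: 6 at 0.3520 km.

6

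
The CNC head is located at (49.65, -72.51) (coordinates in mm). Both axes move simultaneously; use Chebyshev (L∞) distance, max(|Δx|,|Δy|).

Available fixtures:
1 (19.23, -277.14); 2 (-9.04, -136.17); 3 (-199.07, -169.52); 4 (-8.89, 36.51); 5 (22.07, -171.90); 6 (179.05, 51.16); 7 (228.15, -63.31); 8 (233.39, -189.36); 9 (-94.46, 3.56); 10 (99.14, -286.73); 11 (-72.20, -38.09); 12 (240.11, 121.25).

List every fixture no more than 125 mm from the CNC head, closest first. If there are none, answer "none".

Distances from (49.65, -72.51):
1: 204.63 mm
2: 63.66 mm
3: 248.72 mm
4: 109.02 mm
5: 99.39 mm
6: 129.40 mm
7: 178.50 mm
8: 183.74 mm
9: 144.11 mm
10: 214.22 mm
11: 121.85 mm
12: 193.76 mm
Threshold 125 mm: 2 (63.66 mm), 5 (99.39 mm), 4 (109.02 mm), 11 (121.85 mm) are within range.

2, 5, 4, 11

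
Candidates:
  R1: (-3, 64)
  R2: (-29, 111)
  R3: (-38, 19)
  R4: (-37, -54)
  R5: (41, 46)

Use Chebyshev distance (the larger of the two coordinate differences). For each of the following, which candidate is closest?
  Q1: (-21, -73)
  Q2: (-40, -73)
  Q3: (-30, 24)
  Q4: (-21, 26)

Q1 at (-21, -73):
  R1: 137
  R2: 184
  R3: 92
  R4: 19
  R5: 119
  → nearest: R4 (19)
Q2 at (-40, -73):
  R1: 137
  R2: 184
  R3: 92
  R4: 19
  R5: 119
  → nearest: R4 (19)
Q3 at (-30, 24):
  R1: 40
  R2: 87
  R3: 8
  R4: 78
  R5: 71
  → nearest: R3 (8)
Q4 at (-21, 26):
  R1: 38
  R2: 85
  R3: 17
  R4: 80
  R5: 62
  → nearest: R3 (17)

Q1→R4; Q2→R4; Q3→R3; Q4→R3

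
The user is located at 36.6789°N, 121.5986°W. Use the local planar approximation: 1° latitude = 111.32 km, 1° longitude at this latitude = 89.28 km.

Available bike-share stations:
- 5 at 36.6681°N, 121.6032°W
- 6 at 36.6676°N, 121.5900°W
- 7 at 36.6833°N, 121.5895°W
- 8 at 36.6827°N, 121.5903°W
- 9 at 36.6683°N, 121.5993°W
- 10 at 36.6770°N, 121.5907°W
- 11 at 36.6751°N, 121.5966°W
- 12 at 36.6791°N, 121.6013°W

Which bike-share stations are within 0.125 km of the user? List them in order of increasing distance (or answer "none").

Distances from 36.6789°N, 121.5986°W:
5: 1.2705 km
6: 1.4737 km
7: 0.9487 km
8: 0.8533 km
9: 1.1816 km
10: 0.7363 km
11: 0.4592 km
12: 0.2421 km
Threshold 0.125 km: none within range.

none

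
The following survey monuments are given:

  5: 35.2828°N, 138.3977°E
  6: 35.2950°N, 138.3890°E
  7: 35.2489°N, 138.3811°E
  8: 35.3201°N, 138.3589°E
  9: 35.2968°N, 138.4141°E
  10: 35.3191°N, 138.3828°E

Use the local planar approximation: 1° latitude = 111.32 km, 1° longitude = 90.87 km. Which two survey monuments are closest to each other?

5 and 6

Pairwise distances:
5–6: √((0.0122·111.32)² + (-0.0087·90.87)²) = √(1.844446 + 0.624999) = 1.5714 km
5–7: √((-0.0339·111.32)² + (-0.0166·90.87)²) = √(14.241174 + 2.275397) = 4.0641 km
5–8: √((0.0373·111.32)² + (-0.0388·90.87)²) = √(17.241064 + 12.430955) = 5.4472 km
5–9: √((0.0140·111.32)² + (0.0164·90.87)²) = √(2.428860 + 2.220899) = 2.1563 km
5–10: √((0.0363·111.32)² + (-0.0149·90.87)²) = √(16.329002 + 1.833216) = 4.2617 km
6–7: √((-0.0461·111.32)² + (-0.0079·90.87)²) = √(26.335905 + 0.515342) = 5.1818 km
6–8: √((0.0251·111.32)² + (-0.0301·90.87)²) = √(7.807174 + 7.481248) = 3.9100 km
6–9: √((0.0018·111.32)² + (0.0251·90.87)²) = √(0.040151 + 5.202217) = 2.2896 km
6–10: √((0.0241·111.32)² + (-0.0062·90.87)²) = √(7.197480 + 0.317413) = 2.7413 km
7–8: √((0.0712·111.32)² + (-0.0222·90.87)²) = √(62.821222 + 4.069556) = 8.1787 km
7–9: √((0.0479·111.32)² + (0.0330·90.87)²) = √(28.432655 + 8.992262) = 6.1176 km
7–10: √((0.0702·111.32)² + (0.0017·90.87)²) = √(61.068973 + 0.023864) = 7.8162 km
8–9: √((-0.0233·111.32)² + (0.0552·90.87)²) = √(6.727570 + 25.160497) = 5.6470 km
8–10: √((-0.0010·111.32)² + (0.0239·90.87)²) = √(0.012392 + 4.716685) = 2.1746 km
9–10: √((0.0223·111.32)² + (-0.0313·90.87)²) = √(6.162488 + 8.089650) = 3.7752 km
Closest pair: 5–6 at 1.5714 km.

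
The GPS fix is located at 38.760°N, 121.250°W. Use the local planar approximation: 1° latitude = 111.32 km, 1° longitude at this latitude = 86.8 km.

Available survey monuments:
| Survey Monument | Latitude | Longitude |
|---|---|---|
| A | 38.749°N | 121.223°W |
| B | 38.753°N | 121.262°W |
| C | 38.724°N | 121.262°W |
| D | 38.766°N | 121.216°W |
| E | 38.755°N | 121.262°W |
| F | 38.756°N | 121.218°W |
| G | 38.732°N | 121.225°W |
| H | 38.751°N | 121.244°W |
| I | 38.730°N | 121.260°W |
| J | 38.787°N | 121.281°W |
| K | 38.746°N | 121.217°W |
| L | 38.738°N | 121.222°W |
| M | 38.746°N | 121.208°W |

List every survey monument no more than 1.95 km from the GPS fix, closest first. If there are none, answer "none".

H, E, B

Distances from 38.760°N, 121.250°W:
A: 2.644 km
B: 1.301 km
C: 4.141 km
D: 3.026 km
E: 1.181 km
F: 2.813 km
G: 3.798 km
H: 1.129 km
I: 3.451 km
J: 4.034 km
K: 3.261 km
L: 3.450 km
M: 3.965 km
Threshold 1.95 km: H (1.129 km), E (1.181 km), B (1.301 km) are within range.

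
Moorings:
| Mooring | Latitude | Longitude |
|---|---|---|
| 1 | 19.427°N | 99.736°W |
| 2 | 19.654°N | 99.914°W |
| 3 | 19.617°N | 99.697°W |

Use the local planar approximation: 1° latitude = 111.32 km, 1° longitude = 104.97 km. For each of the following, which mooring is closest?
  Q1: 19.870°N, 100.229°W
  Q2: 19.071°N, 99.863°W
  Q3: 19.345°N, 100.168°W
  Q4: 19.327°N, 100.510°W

Q1→2; Q2→1; Q3→2; Q4→2

Q1 at 19.870°N, 100.229°W:
  1: 71.484 km
  2: 40.884 km
  3: 62.544 km
  → nearest: 2 (40.884 km)
Q2 at 19.071°N, 99.863°W:
  1: 41.812 km
  2: 65.120 km
  3: 63.229 km
  → nearest: 1 (41.812 km)
Q3 at 19.345°N, 100.168°W:
  1: 46.257 km
  2: 43.521 km
  3: 57.976 km
  → nearest: 2 (43.521 km)
Q4 at 19.327°N, 100.510°W:
  1: 82.006 km
  2: 72.382 km
  3: 91.243 km
  → nearest: 2 (72.382 km)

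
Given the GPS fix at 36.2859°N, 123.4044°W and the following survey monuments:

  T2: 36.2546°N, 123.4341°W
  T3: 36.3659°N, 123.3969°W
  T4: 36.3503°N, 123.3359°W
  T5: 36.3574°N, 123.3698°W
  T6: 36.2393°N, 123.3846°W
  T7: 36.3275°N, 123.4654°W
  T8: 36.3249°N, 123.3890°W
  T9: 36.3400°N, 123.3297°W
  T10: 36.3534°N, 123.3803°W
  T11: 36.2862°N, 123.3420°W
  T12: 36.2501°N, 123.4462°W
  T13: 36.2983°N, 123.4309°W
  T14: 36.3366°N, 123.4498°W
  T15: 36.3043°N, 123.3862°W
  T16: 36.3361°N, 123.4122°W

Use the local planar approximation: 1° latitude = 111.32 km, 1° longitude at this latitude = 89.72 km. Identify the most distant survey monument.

Distances from 36.2859°N, 123.4044°W:
T2: √((-0.0313·111.32)² + (-0.0297·89.72)²) = √(12.140458 + 7.100541) = 4.3865 km
T3: √((0.0800·111.32)² + (0.0075·89.72)²) = √(79.309711 + 0.452794) = 8.9310 km
T4: √((0.0644·111.32)² + (0.0685·89.72)²) = √(51.394676 + 37.771103) = 9.4428 km
T5: √((0.0715·111.32)² + (0.0346·89.72)²) = √(63.351730 + 9.636753) = 8.5433 km
T6: √((-0.0466·111.32)² + (0.0198·89.72)²) = √(26.910281 + 3.155796) = 5.4833 km
T7: √((0.0416·111.32)² + (-0.0610·89.72)²) = √(21.445346 + 29.952853) = 7.1693 km
T8: √((0.0390·111.32)² + (0.0154·89.72)²) = √(18.848449 + 1.909062) = 4.5560 km
T9: √((0.0541·111.32)² + (0.0747·89.72)²) = √(36.269446 + 44.917930) = 9.0104 km
T10: √((0.0675·111.32)² + (0.0241·89.72)²) = √(56.461699 + 4.675334) = 7.8190 km
T11: √((0.0003·111.32)² + (0.0624·89.72)²) = √(0.001115 + 31.343516) = 5.5986 km
T12: √((-0.0358·111.32)² + (-0.0418·89.72)²) = √(15.882265 + 14.064720) = 5.4724 km
T13: √((0.0124·111.32)² + (-0.0265·89.72)²) = √(1.905416 + 5.652887) = 2.7492 km
T14: √((0.0507·111.32)² + (-0.0454·89.72)²) = √(31.853878 + 16.591675) = 6.9603 km
T15: √((0.0184·111.32)² + (0.0182·89.72)²) = √(4.195484 + 2.666375) = 2.6195 km
T16: √((0.0502·111.32)² + (-0.0078·89.72)²) = √(31.228695 + 0.489742) = 5.6319 km
Maximum: T4 at 9.4428 km.

T4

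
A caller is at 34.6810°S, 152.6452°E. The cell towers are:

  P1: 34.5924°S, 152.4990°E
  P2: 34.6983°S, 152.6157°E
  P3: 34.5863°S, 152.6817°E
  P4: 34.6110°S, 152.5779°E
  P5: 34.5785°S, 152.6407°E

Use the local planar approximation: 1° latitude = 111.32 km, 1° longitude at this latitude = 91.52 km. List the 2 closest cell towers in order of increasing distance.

P2, P4

Distances from 34.6810°S, 152.6452°E:
P1: √((0.0886·111.32)² + (-0.1462·91.52)²) = √(97.277822 + 179.030394) = 16.6225 km
P2: √((-0.0173·111.32)² + (-0.0295·91.52)²) = √(3.708844 + 7.289136) = 3.3163 km
P3: √((0.0947·111.32)² + (0.0365·91.52)²) = √(111.133848 + 11.158807) = 11.0586 km
P4: √((0.0700·111.32)² + (-0.0673·91.52)²) = √(60.721498 + 37.936927) = 9.9327 km
P5: √((0.1025·111.32)² + (-0.0045·91.52)²) = √(130.194946 + 0.169612) = 11.4177 km
Sorted: P2 (3.3163 km) < P4 (9.9327 km) < P3 (11.0586 km) < P5 (11.4177 km) < …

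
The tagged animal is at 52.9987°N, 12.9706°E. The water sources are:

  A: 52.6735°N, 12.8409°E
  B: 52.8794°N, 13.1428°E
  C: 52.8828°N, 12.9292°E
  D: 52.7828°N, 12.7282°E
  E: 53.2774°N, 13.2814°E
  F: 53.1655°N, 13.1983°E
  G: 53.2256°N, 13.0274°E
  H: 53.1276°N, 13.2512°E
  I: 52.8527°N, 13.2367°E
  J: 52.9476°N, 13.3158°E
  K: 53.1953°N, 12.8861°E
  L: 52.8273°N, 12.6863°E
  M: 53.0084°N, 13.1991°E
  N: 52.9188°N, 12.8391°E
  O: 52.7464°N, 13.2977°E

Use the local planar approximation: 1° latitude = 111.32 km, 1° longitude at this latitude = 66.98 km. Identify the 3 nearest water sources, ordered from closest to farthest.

N, C, M

Distances from 52.9987°N, 12.9706°E:
A: √((-0.3252·111.32)² + (-0.1297·66.98)²) = √(1310.531515 + 75.469286) = 37.2290 km
B: √((-0.1193·111.32)² + (0.1722·66.98)²) = √(176.371043 + 133.032141) = 17.5899 km
C: √((-0.1159·111.32)² + (-0.0414·66.98)²) = √(166.461294 + 7.689374) = 13.1966 km
D: √((-0.2159·111.32)² + (-0.2424·66.98)²) = √(577.632579 + 263.606137) = 29.0041 km
E: √((0.2787·111.32)² + (0.3108·66.98)²) = √(962.543427 + 433.363477) = 37.3618 km
F: √((0.1668·111.32)² + (0.2277·66.98)²) = √(344.777160 + 232.603555) = 24.0287 km
G: √((0.2269·111.32)² + (0.0568·66.98)²) = √(637.992226 + 14.473946) = 25.5434 km
H: √((0.1289·111.32)² + (0.2806·66.98)²) = √(205.898048 + 353.236538) = 23.6460 km
I: √((-0.1460·111.32)² + (0.2661·66.98)²) = √(264.150907 + 317.672803) = 24.1210 km
J: √((-0.0511·111.32)² + (0.3452·66.98)²) = √(32.358486 + 534.603577) = 23.8110 km
K: √((0.1966·111.32)² + (-0.0845·66.98)²) = √(478.975636 + 32.033449) = 22.6055 km
L: √((-0.1714·111.32)² + (-0.2843·66.98)²) = √(364.055864 + 362.613531) = 26.9568 km
M: √((0.0097·111.32)² + (0.2285·66.98)²) = √(1.165977 + 234.240882) = 15.3430 km
N: √((-0.0799·111.32)² + (-0.1315·66.98)²) = √(79.111561 + 77.578574) = 12.5176 km
O: √((-0.2523·111.32)² + (0.3271·66.98)²) = √(788.825418 + 480.011204) = 35.6207 km
Sorted: N (12.5176 km) < C (13.1966 km) < M (15.3430 km) < B (17.5899 km) < K (22.6055 km) < …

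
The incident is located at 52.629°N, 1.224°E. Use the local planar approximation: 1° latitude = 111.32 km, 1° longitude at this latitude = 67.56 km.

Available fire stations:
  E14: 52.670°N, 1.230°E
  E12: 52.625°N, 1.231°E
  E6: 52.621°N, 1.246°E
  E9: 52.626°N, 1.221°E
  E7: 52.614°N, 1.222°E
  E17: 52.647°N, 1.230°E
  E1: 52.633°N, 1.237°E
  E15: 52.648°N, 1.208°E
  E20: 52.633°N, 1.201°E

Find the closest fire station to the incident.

E9

Distances from 52.629°N, 1.224°E:
E14: √((0.041·111.32)² + (0.006·67.56)²) = √(20.83119 + 0.16432) = 4.582 km
E12: √((-0.004·111.32)² + (0.007·67.56)²) = √(0.19827 + 0.22365) = 0.650 km
E6: √((-0.008·111.32)² + (0.022·67.56)²) = √(0.79310 + 2.20915) = 1.733 km
E9: √((-0.003·111.32)² + (-0.003·67.56)²) = √(0.11153 + 0.04108) = 0.391 km
E7: √((-0.015·111.32)² + (-0.002·67.56)²) = √(2.78823 + 0.01826) = 1.675 km
E17: √((0.018·111.32)² + (0.006·67.56)²) = √(4.01505 + 0.16432) = 2.044 km
E1: √((0.004·111.32)² + (0.013·67.56)²) = √(0.19827 + 0.77138) = 0.985 km
E15: √((0.019·111.32)² + (-0.016·67.56)²) = √(4.47356 + 1.16847) = 2.375 km
E20: √((0.004·111.32)² + (-0.023·67.56)²) = √(0.19827 + 2.41454) = 1.616 km
Minimum: E9 at 0.391 km.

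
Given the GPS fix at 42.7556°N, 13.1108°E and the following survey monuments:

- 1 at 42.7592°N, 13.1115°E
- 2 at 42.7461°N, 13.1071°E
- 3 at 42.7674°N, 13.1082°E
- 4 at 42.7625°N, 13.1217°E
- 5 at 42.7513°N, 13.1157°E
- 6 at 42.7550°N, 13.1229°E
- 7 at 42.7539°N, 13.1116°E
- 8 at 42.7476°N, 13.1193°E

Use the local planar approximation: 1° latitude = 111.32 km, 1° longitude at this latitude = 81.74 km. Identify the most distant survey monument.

Distances from 42.7556°N, 13.1108°E:
1: √((0.0036·111.32)² + (0.0007·81.74)²) = √(0.160602 + 0.003274) = 0.4048 km
2: √((-0.0095·111.32)² + (-0.0037·81.74)²) = √(1.118391 + 0.091469) = 1.0999 km
3: √((0.0118·111.32)² + (-0.0026·81.74)²) = √(1.725482 + 0.045166) = 1.3307 km
4: √((0.0069·111.32)² + (0.0109·81.74)²) = √(0.589990 + 0.793820) = 1.1764 km
5: √((-0.0043·111.32)² + (0.0049·81.74)²) = √(0.229131 + 0.160421) = 0.6241 km
6: √((-0.0006·111.32)² + (0.0121·81.74)²) = √(0.004461 + 0.978228) = 0.9913 km
7: √((-0.0017·111.32)² + (0.0008·81.74)²) = √(0.035813 + 0.004276) = 0.2002 km
8: √((-0.0080·111.32)² + (0.0085·81.74)²) = √(0.793097 + 0.482733) = 1.1295 km
Maximum: 3 at 1.3307 km.

3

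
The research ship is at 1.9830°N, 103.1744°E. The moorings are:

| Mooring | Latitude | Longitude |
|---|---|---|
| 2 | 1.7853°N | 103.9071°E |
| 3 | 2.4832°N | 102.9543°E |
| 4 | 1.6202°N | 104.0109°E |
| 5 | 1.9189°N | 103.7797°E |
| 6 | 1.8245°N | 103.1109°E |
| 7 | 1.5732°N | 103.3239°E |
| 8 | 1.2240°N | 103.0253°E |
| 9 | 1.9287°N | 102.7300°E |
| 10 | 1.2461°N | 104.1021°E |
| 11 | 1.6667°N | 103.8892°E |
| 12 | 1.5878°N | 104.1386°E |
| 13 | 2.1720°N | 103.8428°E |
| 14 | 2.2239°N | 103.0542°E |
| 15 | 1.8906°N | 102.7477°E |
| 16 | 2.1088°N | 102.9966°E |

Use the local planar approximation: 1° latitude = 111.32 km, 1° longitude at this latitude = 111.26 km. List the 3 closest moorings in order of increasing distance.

Distances from 1.9830°N, 103.1744°E:
2: √((-0.1977·111.32)² + (0.7327·111.26)²) = √(484.350479 + 6645.543334) = 84.4387 km
3: √((0.5002·111.32)² + (-0.2201·111.26)²) = √(3100.514524 + 599.678110) = 60.8292 km
4: √((-0.3628·111.32)² + (0.8365·111.26)²) = √(1631.101369 + 8661.836900) = 101.4541 km
5: √((-0.0641·111.32)² + (0.6053·111.26)²) = √(50.916959 + 4535.440345) = 67.7226 km
6: √((-0.1585·111.32)² + (-0.0635·111.26)²) = √(311.318499 + 49.914366) = 19.0061 km
7: √((-0.4098·111.32)² + (0.1495·111.26)²) = √(2081.087322 + 276.668998) = 48.5567 km
8: √((-0.7590·111.32)² + (-0.1491·111.26)²) = √(7138.877786 + 275.190475) = 86.1050 km
9: √((-0.0543·111.32)² + (-0.4444·111.26)²) = √(36.538108 + 2444.703598) = 49.8121 km
10: √((-0.7369·111.32)² + (0.9277·111.26)²) = √(6729.201117 + 10653.522426) = 131.8436 km
11: √((-0.3163·111.32)² + (0.7148·111.26)²) = √(1239.780437 + 6324.805853) = 86.9746 km
12: √((-0.3952·111.32)² + (0.9642·111.26)²) = √(1935.442472 + 11508.331557) = 115.9473 km
13: √((0.1890·111.32)² + (0.6684·111.26)²) = √(442.659719 + 5530.329323) = 77.2851 km
14: √((0.2409·111.32)² + (-0.1202·111.26)²) = √(719.150845 + 178.849218) = 29.9666 km
15: √((-0.0924·111.32)² + (-0.4267·111.26)²) = √(105.801138 + 2253.841633) = 48.5762 km
16: √((0.1258·111.32)² + (-0.1778·111.26)²) = √(196.113584 + 391.328632) = 24.2372 km
Sorted: 6 (19.0061 km) < 16 (24.2372 km) < 14 (29.9666 km) < 7 (48.5567 km) < 15 (48.5762 km) < …

6, 16, 14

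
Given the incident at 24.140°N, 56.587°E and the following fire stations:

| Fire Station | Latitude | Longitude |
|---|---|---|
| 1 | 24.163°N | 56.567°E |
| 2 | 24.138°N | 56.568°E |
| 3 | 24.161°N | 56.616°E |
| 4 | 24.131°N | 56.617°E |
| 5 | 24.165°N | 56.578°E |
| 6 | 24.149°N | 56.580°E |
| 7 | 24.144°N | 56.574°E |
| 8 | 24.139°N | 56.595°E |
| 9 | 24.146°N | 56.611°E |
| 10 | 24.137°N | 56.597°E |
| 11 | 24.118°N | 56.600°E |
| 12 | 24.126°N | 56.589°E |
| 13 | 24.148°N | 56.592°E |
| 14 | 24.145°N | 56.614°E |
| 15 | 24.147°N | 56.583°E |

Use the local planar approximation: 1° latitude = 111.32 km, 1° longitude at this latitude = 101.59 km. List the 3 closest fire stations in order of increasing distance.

8, 15, 13

Distances from 24.140°N, 56.587°E:
1: 3.269 km
2: 1.943 km
3: 3.761 km
4: 3.208 km
5: 2.929 km
6: 1.229 km
7: 1.394 km
8: 0.820 km
9: 2.528 km
10: 1.069 km
11: 2.782 km
12: 1.572 km
13: 1.025 km
14: 2.799 km
15: 0.879 km
Sorted: 8 (0.820 km) < 15 (0.879 km) < 13 (1.025 km) < 10 (1.069 km) < 6 (1.229 km) < …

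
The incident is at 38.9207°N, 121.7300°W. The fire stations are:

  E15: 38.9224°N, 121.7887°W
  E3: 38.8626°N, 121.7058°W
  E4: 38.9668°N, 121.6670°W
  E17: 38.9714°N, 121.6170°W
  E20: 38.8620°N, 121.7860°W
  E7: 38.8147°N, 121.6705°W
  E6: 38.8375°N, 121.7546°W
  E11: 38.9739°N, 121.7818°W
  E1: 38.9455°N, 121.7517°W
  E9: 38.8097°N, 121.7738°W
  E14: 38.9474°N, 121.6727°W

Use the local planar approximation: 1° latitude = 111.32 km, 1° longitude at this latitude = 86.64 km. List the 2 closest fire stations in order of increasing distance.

E1, E15

Distances from 38.9207°N, 121.7300°W:
E15: √((0.0017·111.32)² + (-0.0587·86.64)²) = √(0.035813 + 25.865036) = 5.0893 km
E3: √((-0.0581·111.32)² + (0.0242·86.64)²) = √(41.831040 + 4.396101) = 6.7991 km
E4: √((0.0461·111.32)² + (0.0630·86.64)²) = √(26.335905 + 29.793257) = 7.4919 km
E17: √((0.0507·111.32)² + (0.1130·86.64)²) = √(31.853878 + 95.850366) = 11.3006 km
E20: √((-0.0587·111.32)² + (-0.0560·86.64)²) = √(42.699481 + 23.540351) = 8.1388 km
E7: √((-0.1060·111.32)² + (0.0595·86.64)²) = √(139.238112 + 26.574850) = 12.8768 km
E6: √((-0.0832·111.32)² + (-0.0246·86.64)²) = √(85.781384 + 4.542627) = 9.5039 km
E11: √((0.0532·111.32)² + (-0.0518·86.64)²) = √(35.072737 + 20.141713) = 7.4306 km
E1: √((0.0248·111.32)² + (-0.0217·86.64)²) = √(7.621663 + 3.534731) = 3.3401 km
E9: √((-0.1110·111.32)² + (-0.0438·86.64)²) = √(152.683587 + 14.400750) = 12.9261 km
E14: √((0.0267·111.32)² + (0.0573·86.64)²) = √(8.834234 + 24.645982) = 5.7862 km
Sorted: E1 (3.3401 km) < E15 (5.0893 km) < E14 (5.7862 km) < E3 (6.7991 km) < …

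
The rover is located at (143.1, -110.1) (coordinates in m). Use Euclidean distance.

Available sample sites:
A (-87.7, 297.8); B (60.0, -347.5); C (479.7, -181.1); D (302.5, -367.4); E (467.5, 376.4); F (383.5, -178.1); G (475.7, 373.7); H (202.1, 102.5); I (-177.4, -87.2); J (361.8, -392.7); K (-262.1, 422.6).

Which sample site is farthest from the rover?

K

Distances from (143.1, -110.1):
A: 468.7 m
B: 251.5 m
C: 344.0 m
D: 302.7 m
E: 584.7 m
F: 249.8 m
G: 587.1 m
H: 220.6 m
I: 321.3 m
J: 357.3 m
K: 669.3 m
Maximum: K at 669.3 m.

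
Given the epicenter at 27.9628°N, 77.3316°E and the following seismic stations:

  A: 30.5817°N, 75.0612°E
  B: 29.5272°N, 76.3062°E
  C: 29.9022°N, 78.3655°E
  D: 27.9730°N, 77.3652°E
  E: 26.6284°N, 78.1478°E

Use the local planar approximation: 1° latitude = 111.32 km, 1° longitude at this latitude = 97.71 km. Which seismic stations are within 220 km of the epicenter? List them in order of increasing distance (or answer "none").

Distances from 27.9628°N, 77.3316°E:
A: √((2.6189·111.32)² + (-2.2704·97.71)²) = √(84993.208976 + 49213.333446) = 366.3421 km
B: √((1.5644·111.32)² + (-1.0254·97.71)²) = √(30327.876987 + 10038.403600) = 200.9136 km
C: √((1.9394·111.32)² + (1.0339·97.71)²) = √(46610.222690 + 10205.519038) = 238.3605 km
D: √((0.0102·111.32)² + (0.0336·97.71)²) = √(1.289278 + 10.778457) = 3.4739 km
E: √((-1.3344·111.32)² + (0.8162·97.71)²) = √(22065.738238 + 6360.206370) = 168.6000 km
Threshold 220 km: D (3.4739 km), E (168.6000 km), B (200.9136 km) are within range.

D, E, B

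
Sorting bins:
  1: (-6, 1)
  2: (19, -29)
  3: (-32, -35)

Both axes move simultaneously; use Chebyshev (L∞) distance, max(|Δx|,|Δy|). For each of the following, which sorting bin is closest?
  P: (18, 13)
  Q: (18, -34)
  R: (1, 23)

P at (18, 13):
  1: 24
  2: 42
  3: 50
  → nearest: 1 (24)
Q at (18, -34):
  1: 35
  2: 5
  3: 50
  → nearest: 2 (5)
R at (1, 23):
  1: 22
  2: 52
  3: 58
  → nearest: 1 (22)

P→1; Q→2; R→1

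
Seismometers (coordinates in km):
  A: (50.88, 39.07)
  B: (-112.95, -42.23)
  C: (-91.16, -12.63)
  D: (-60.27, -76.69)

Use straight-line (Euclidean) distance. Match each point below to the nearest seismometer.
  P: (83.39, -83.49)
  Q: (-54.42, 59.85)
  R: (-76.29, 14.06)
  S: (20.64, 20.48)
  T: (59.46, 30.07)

P→A; Q→C; R→C; S→A; T→A

P at (83.39, -83.49):
  A: √((-32.51)² + (122.56)²) = √(1056.9001 + 15020.9536) = 126.80 km
  B: √((-196.34)² + (41.26)²) = √(38549.3956 + 1702.3876) = 200.63 km
  C: √((-174.55)² + (70.86)²) = √(30467.7025 + 5021.1396) = 188.38 km
  D: √((-143.66)² + (6.80)²) = √(20638.1956 + 46.2400) = 143.82 km
  → nearest: A (126.80 km)
Q at (-54.42, 59.85):
  A: √((105.30)² + (-20.78)²) = √(11088.0900 + 431.8084) = 107.33 km
  B: √((-58.53)² + (-102.08)²) = √(3425.7609 + 10420.3264) = 117.67 km
  C: √((-36.74)² + (-72.48)²) = √(1349.8276 + 5253.3504) = 81.26 km
  D: √((-5.85)² + (-136.54)²) = √(34.2225 + 18643.1716) = 136.67 km
  → nearest: C (81.26 km)
R at (-76.29, 14.06):
  A: √((127.17)² + (25.01)²) = √(16172.2089 + 625.5001) = 129.61 km
  B: √((-36.66)² + (-56.29)²) = √(1343.9556 + 3168.5641) = 67.18 km
  C: √((-14.87)² + (-26.69)²) = √(221.1169 + 712.3561) = 30.55 km
  D: √((16.02)² + (-90.75)²) = √(256.6404 + 8235.5625) = 92.15 km
  → nearest: C (30.55 km)
S at (20.64, 20.48):
  A: √((30.24)² + (18.59)²) = √(914.4576 + 345.5881) = 35.50 km
  B: √((-133.59)² + (-62.71)²) = √(17846.2881 + 3932.5441) = 147.58 km
  C: √((-111.80)² + (-33.11)²) = √(12499.2400 + 1096.2721) = 116.60 km
  D: √((-80.91)² + (-97.17)²) = √(6546.4281 + 9442.0089) = 126.45 km
  → nearest: A (35.50 km)
T at (59.46, 30.07):
  A: √((-8.58)² + (9.00)²) = √(73.6164 + 81.0000) = 12.43 km
  B: √((-172.41)² + (-72.30)²) = √(29725.2081 + 5227.2900) = 186.96 km
  C: √((-150.62)² + (-42.70)²) = √(22686.3844 + 1823.2900) = 156.56 km
  D: √((-119.73)² + (-106.76)²) = √(14335.2729 + 11397.6976) = 160.41 km
  → nearest: A (12.43 km)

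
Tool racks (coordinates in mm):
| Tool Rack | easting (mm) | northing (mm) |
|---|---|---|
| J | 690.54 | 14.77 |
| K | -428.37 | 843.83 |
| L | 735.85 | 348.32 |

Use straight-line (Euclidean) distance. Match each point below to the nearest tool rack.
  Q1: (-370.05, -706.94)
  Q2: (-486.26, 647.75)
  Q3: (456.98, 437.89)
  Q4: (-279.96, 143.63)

Q1→J; Q2→K; Q3→L; Q4→K

Q1 at (-370.05, -706.94):
  J: 1282.85 mm
  K: 1551.87 mm
  L: 1528.59 mm
  → nearest: J (1282.85 mm)
Q2 at (-486.26, 647.75):
  J: 1336.23 mm
  K: 204.45 mm
  L: 1258.26 mm
  → nearest: K (204.45 mm)
Q3 at (456.98, 437.89):
  J: 483.30 mm
  K: 973.98 mm
  L: 292.90 mm
  → nearest: L (292.90 mm)
Q4 at (-279.96, 143.63):
  J: 979.02 mm
  K: 715.76 mm
  L: 1036.23 mm
  → nearest: K (715.76 mm)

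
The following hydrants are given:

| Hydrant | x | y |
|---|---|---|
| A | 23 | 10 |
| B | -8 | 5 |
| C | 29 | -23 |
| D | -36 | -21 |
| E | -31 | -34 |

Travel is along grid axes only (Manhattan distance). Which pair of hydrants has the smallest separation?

Pairwise distances:
A–B: |-31| + |-5| = 31 + 5 = 36
A–C: |6| + |-33| = 6 + 33 = 39
A–D: |-59| + |-31| = 59 + 31 = 90
A–E: |-54| + |-44| = 54 + 44 = 98
B–C: |37| + |-28| = 37 + 28 = 65
B–D: |-28| + |-26| = 28 + 26 = 54
B–E: |-23| + |-39| = 23 + 39 = 62
C–D: |-65| + |2| = 65 + 2 = 67
C–E: |-60| + |-11| = 60 + 11 = 71
D–E: |5| + |-13| = 5 + 13 = 18
Closest pair: D–E at 18.

D and E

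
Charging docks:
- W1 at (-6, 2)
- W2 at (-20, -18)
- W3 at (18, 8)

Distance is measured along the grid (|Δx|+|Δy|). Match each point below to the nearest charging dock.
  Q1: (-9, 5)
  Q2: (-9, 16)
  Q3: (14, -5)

Q1 at (-9, 5):
  W1: |3| + |-3| = 3 + 3 = 6
  W2: |-11| + |-23| = 11 + 23 = 34
  W3: |27| + |3| = 27 + 3 = 30
  → nearest: W1 (6)
Q2 at (-9, 16):
  W1: |3| + |-14| = 3 + 14 = 17
  W2: |-11| + |-34| = 11 + 34 = 45
  W3: |27| + |-8| = 27 + 8 = 35
  → nearest: W1 (17)
Q3 at (14, -5):
  W1: |-20| + |7| = 20 + 7 = 27
  W2: |-34| + |-13| = 34 + 13 = 47
  W3: |4| + |13| = 4 + 13 = 17
  → nearest: W3 (17)

Q1→W1; Q2→W1; Q3→W3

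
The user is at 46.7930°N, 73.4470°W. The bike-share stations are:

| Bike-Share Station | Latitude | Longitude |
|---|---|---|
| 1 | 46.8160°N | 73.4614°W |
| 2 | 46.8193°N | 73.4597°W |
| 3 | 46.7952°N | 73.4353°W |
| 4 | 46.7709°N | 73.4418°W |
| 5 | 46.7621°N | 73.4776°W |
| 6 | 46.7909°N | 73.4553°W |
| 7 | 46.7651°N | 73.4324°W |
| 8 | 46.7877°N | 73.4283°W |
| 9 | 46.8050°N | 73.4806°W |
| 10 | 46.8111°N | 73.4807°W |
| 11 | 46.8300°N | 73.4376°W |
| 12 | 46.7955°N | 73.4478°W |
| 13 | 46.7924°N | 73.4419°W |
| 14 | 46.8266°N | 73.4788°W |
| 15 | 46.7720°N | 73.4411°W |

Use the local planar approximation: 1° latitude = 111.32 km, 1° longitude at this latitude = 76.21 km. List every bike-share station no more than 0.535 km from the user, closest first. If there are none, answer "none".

12, 13

Distances from 46.7930°N, 73.4470°W:
1: 2.7856 km
2: 3.0836 km
3: 0.9247 km
4: 2.4919 km
5: 4.1558 km
6: 0.6744 km
7: 3.2991 km
8: 1.5424 km
9: 2.8882 km
10: 3.2643 km
11: 4.1807 km
12: 0.2849 km
13: 0.3944 km
14: 4.4568 km
15: 2.3806 km
Threshold 0.535 km: 12 (0.2849 km), 13 (0.3944 km) are within range.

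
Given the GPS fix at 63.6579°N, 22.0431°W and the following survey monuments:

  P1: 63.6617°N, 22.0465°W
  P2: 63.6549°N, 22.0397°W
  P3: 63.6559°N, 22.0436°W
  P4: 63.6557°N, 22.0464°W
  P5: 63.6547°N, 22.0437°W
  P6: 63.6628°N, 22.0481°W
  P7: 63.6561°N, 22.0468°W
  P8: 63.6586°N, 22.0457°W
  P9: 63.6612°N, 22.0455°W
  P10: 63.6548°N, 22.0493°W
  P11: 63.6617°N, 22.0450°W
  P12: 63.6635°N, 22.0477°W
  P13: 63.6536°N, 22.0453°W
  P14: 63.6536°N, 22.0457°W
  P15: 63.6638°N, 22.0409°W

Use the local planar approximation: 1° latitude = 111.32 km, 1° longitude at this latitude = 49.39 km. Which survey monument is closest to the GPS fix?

P8

Distances from 63.6579°N, 22.0431°W:
P1: √((0.0038·111.32)² + (-0.0034·49.39)²) = √(0.178943 + 0.028199) = 0.4551 km
P2: √((-0.0030·111.32)² + (0.0034·49.39)²) = √(0.111529 + 0.028199) = 0.3738 km
P3: √((-0.0020·111.32)² + (-0.0005·49.39)²) = √(0.049569 + 0.000610) = 0.2240 km
P4: √((-0.0022·111.32)² + (-0.0033·49.39)²) = √(0.059978 + 0.026565) = 0.2942 km
P5: √((-0.0032·111.32)² + (-0.0006·49.39)²) = √(0.126896 + 0.000878) = 0.3575 km
P6: √((0.0049·111.32)² + (-0.0050·49.39)²) = √(0.297535 + 0.060984) = 0.5988 km
P7: √((-0.0018·111.32)² + (-0.0037·49.39)²) = √(0.040151 + 0.033395) = 0.2712 km
P8: √((0.0007·111.32)² + (-0.0026·49.39)²) = √(0.006072 + 0.016490) = 0.1502 km
P9: √((0.0033·111.32)² + (-0.0024·49.39)²) = √(0.134950 + 0.014051) = 0.3860 km
P10: √((-0.0031·111.32)² + (-0.0062·49.39)²) = √(0.119088 + 0.093769) = 0.4614 km
P11: √((0.0038·111.32)² + (-0.0019·49.39)²) = √(0.178943 + 0.008806) = 0.4333 km
P12: √((0.0056·111.32)² + (-0.0046·49.39)²) = √(0.388618 + 0.051617) = 0.6635 km
P13: √((-0.0043·111.32)² + (-0.0022·49.39)²) = √(0.229131 + 0.011807) = 0.4909 km
P14: √((-0.0043·111.32)² + (-0.0026·49.39)²) = √(0.229131 + 0.016490) = 0.4956 km
P15: √((0.0059·111.32)² + (0.0022·49.39)²) = √(0.431370 + 0.011807) = 0.6657 km
Minimum: P8 at 0.1502 km.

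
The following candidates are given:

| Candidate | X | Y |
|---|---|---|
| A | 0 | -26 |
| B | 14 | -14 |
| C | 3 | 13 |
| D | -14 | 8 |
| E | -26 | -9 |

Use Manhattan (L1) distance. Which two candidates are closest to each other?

Pairwise distances:
A–B: |14| + |12| = 14 + 12 = 26
A–C: |3| + |39| = 3 + 39 = 42
A–D: |-14| + |34| = 14 + 34 = 48
A–E: |-26| + |17| = 26 + 17 = 43
B–C: |-11| + |27| = 11 + 27 = 38
B–D: |-28| + |22| = 28 + 22 = 50
B–E: |-40| + |5| = 40 + 5 = 45
C–D: |-17| + |-5| = 17 + 5 = 22
C–E: |-29| + |-22| = 29 + 22 = 51
D–E: |-12| + |-17| = 12 + 17 = 29
Closest pair: C–D at 22.

C and D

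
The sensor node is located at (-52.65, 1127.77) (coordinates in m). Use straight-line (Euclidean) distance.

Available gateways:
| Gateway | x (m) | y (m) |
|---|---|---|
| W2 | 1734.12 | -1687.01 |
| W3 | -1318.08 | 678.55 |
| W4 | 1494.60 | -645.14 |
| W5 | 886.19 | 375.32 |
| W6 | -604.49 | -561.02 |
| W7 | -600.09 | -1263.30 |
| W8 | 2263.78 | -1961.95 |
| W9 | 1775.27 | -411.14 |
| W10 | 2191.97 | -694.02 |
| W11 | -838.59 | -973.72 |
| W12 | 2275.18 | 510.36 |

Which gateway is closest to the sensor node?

W5

Distances from (-52.65, 1127.77):
W2: √((1786.77)² + (-2814.78)²) = √(3192547.0329 + 7922986.4484) = 3334.00 m
W3: √((-1265.43)² + (-449.22)²) = √(1601313.0849 + 201798.6084) = 1342.80 m
W4: √((1547.25)² + (-1772.91)²) = √(2393982.5625 + 3143209.8681) = 2353.12 m
W5: √((938.84)² + (-752.45)²) = √(881420.5456 + 566181.0025) = 1203.16 m
W6: √((-551.84)² + (-1688.79)²) = √(304527.3856 + 2852011.6641) = 1776.67 m
W7: √((-547.44)² + (-2391.07)²) = √(299690.5536 + 5717215.7449) = 2452.94 m
W8: √((2316.43)² + (-3089.72)²) = √(5365847.9449 + 9546369.6784) = 3861.63 m
W9: √((1827.92)² + (-1538.91)²) = √(3341291.5264 + 2368243.9881) = 2389.46 m
W10: √((2244.62)² + (-1821.79)²) = √(5038318.9444 + 3318918.8041) = 2890.89 m
W11: √((-785.94)² + (-2101.49)²) = √(617701.6836 + 4416260.2201) = 2243.65 m
W12: √((2327.83)² + (-617.41)²) = √(5418792.5089 + 381195.1081) = 2408.32 m
Minimum: W5 at 1203.16 m.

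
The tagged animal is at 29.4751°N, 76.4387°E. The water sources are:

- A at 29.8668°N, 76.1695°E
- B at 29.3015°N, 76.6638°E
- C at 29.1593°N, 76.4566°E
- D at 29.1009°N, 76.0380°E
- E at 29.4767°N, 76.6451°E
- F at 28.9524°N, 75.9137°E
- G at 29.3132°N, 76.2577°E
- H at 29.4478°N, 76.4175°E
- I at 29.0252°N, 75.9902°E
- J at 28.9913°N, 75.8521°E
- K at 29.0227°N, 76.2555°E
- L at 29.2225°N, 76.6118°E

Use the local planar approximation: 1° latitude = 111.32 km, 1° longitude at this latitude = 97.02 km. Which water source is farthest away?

J

Distances from 29.4751°N, 76.4387°E:
A: 50.8277 km
B: 29.1618 km
C: 35.1977 km
D: 56.9785 km
E: 20.0257 km
F: 77.3314 km
G: 25.1633 km
H: 3.6696 km
I: 66.3454 km
J: 78.3550 km
K: 53.4057 km
L: 32.7528 km
Maximum: J at 78.3550 km.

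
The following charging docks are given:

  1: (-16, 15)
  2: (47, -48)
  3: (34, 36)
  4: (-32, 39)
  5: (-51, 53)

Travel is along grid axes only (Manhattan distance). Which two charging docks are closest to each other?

Pairwise distances:
4–5: |-19| + |14| = 19 + 14 = 33
1–4: |-16| + |24| = 16 + 24 = 40
3–4: |-66| + |3| = 66 + 3 = 69
1–3: |50| + |21| = 50 + 21 = 71
1–5: |-35| + |38| = 35 + 38 = 73
2–3: |-13| + |84| = 13 + 84 = 97
3–5: |-85| + |17| = 85 + 17 = 102
1–2: |63| + |-63| = 63 + 63 = 126
2–4: |-79| + |87| = 79 + 87 = 166
2–5: |-98| + |101| = 98 + 101 = 199
Closest pair: 4–5 at 33.

4 and 5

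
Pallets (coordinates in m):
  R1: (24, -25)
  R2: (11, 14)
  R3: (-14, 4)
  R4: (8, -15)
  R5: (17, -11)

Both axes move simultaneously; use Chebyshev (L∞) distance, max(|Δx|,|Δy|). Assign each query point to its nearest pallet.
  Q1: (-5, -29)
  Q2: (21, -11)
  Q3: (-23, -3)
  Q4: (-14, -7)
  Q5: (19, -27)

Q1→R4; Q2→R5; Q3→R3; Q4→R3; Q5→R1

Q1 at (-5, -29):
  R1: 29 m
  R2: 43 m
  R3: 33 m
  R4: 14 m
  R5: 22 m
  → nearest: R4 (14 m)
Q2 at (21, -11):
  R1: 14 m
  R2: 25 m
  R3: 35 m
  R4: 13 m
  R5: 4 m
  → nearest: R5 (4 m)
Q3 at (-23, -3):
  R1: 47 m
  R2: 34 m
  R3: 9 m
  R4: 31 m
  R5: 40 m
  → nearest: R3 (9 m)
Q4 at (-14, -7):
  R1: 38 m
  R2: 25 m
  R3: 11 m
  R4: 22 m
  R5: 31 m
  → nearest: R3 (11 m)
Q5 at (19, -27):
  R1: 5 m
  R2: 41 m
  R3: 33 m
  R4: 12 m
  R5: 16 m
  → nearest: R1 (5 m)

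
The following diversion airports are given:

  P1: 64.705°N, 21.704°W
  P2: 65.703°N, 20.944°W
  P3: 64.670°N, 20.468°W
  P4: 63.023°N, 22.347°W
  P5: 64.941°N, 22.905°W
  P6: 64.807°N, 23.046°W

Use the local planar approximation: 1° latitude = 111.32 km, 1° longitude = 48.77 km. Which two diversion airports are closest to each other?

Pairwise distances:
P5–P6: √((-0.134·111.32)² + (-0.141·48.77)²) = √(222.51331 + 47.28721) = 16.426 km
P1–P3: √((-0.035·111.32)² + (1.236·48.77)²) = √(15.18037 + 3633.64464) = 60.406 km
P1–P5: √((0.236·111.32)² + (-1.201·48.77)²) = √(690.19276 + 3430.76939) = 64.195 km
P1–P6: √((0.102·111.32)² + (-1.342·48.77)²) = √(128.92785 + 4283.61611) = 66.427 km
P1–P2: √((0.998·111.32)² + (0.760·48.77)²) = √(12342.62340 + 1373.82905) = 117.117 km
P2–P3: √((-1.033·111.32)² + (0.476·48.77)²) = √(13223.51884 + 538.91394) = 117.313 km
P3–P5: √((0.271·111.32)² + (-2.437·48.77)²) = √(910.09133 + 14125.91438) = 122.621 km
P3–P6: √((0.137·111.32)² + (-2.578·48.77)²) = √(232.58812 + 15807.79653) = 126.651 km
P2–P5: √((-0.762·111.32)² + (-1.961·48.77)²) = √(7195.42313 + 9146.62131) = 127.836 km
P2–P6: √((-0.896·111.32)² + (-2.102·48.77)²) = √(9948.61019 + 10509.23091) = 143.031 km
P1–P4: √((-1.682·111.32)² + (-0.643·48.77)²) = √(35058.90748 + 983.39378) = 189.848 km
P4–P6: √((1.784·111.32)² + (-0.699·48.77)²) = √(39439.92636 + 1162.14378) = 201.500 km
P3–P4: √((-1.647·111.32)² + (-1.879·48.77)²) = √(33615.03700 + 8397.67516) = 204.970 km
P4–P5: √((1.918·111.32)² + (-0.558·48.77)²) = √(45587.27166 + 740.58329) = 215.239 km
P2–P4: √((-2.680·111.32)² + (-1.403·48.77)²) = √(89005.32357 + 4681.88620) = 306.084 km
Closest pair: P5–P6 at 16.426 km.

P5 and P6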